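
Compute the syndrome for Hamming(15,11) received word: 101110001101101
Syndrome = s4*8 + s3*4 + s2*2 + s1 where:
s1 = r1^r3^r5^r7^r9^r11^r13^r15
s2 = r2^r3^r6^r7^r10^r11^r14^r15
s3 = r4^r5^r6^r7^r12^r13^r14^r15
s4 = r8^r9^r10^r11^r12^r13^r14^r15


s1=0, s2=1, s3=1, s4=1

Syndrome = 14 (error at position 14)


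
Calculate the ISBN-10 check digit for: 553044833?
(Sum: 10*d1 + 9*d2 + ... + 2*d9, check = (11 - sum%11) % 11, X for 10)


Weighted sum: 210
210 mod 11 = 1

Check digit: X


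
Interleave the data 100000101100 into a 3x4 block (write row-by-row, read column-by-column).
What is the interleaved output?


Matrix:
  1000
  0010
  1100
Read columns: 101001010000

101001010000


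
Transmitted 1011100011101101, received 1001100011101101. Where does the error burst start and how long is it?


XOR: 0010000000000000

Burst at position 2, length 1


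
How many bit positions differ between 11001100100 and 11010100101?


XOR: 00011000001
Count of 1s: 3

3


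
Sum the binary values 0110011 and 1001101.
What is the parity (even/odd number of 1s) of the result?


0110011 = 51
1001101 = 77
Sum = 128 = 10000000
1s count = 1

odd parity (1 ones in 10000000)


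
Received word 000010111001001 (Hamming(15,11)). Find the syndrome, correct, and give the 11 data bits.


Syndrome = 0: no error detected

Data: 01011001001 (no errors)


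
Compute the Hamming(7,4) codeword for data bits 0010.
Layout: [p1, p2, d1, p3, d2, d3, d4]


Parity bits: p1=0, p2=1, p3=1

0101010


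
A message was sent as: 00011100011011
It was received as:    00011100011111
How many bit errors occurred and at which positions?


XOR: 00000000000100

1 error(s) at position(s): 11


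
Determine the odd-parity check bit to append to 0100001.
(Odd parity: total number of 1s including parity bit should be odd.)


Number of 1s in data: 2
Parity bit: 1

1


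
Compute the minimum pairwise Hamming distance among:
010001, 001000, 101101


Comparing all pairs, minimum distance: 3
Can detect 2 errors, correct 1 errors

3


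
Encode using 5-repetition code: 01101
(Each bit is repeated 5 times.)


Each bit -> 5 copies

0000011111111110000011111


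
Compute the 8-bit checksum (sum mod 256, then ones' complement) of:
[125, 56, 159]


Sum = 340 mod 256 = 84
Complement = 171

171


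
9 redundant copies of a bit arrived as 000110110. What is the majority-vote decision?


Ones: 4 out of 9
Threshold: 5

0 (4/9 voted 1)


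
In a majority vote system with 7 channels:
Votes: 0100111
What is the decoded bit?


Ones: 4 out of 7
Threshold: 4

1 (4/7 voted 1)


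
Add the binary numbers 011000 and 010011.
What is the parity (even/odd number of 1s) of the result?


011000 = 24
010011 = 19
Sum = 43 = 101011
1s count = 4

even parity (4 ones in 101011)


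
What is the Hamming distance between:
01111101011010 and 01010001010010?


XOR: 00101100001000
Count of 1s: 4

4


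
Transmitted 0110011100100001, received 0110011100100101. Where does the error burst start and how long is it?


XOR: 0000000000000100

Burst at position 13, length 1


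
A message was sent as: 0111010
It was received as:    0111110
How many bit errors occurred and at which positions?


XOR: 0000100

1 error(s) at position(s): 4


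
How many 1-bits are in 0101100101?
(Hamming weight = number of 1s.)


Counting 1s in 0101100101

5


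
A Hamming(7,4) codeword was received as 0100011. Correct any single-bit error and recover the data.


Syndrome = 3: error at position 3

Data: 1011 (corrected bit 3)


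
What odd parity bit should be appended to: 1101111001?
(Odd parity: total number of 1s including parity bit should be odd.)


Number of 1s in data: 7
Parity bit: 0

0


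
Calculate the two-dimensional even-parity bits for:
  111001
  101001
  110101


Row parities: 010
Column parities: 100101

Row P: 010, Col P: 100101, Corner: 1


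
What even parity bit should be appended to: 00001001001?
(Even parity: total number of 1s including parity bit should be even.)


Number of 1s in data: 3
Parity bit: 1

1


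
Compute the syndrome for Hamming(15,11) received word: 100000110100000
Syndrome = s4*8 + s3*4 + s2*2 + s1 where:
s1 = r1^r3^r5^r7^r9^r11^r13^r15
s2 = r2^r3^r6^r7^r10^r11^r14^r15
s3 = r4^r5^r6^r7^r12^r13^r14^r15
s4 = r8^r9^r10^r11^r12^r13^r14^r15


s1=0, s2=0, s3=1, s4=0

Syndrome = 4 (error at position 4)


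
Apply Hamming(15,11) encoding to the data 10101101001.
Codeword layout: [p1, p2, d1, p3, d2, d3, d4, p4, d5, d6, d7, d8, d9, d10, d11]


Parity bits: p1=1, p2=0, p3=1, p4=0

101101001101001


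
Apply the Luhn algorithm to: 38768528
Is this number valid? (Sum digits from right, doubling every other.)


Luhn sum = 49
49 mod 10 = 9

Invalid (Luhn sum mod 10 = 9)


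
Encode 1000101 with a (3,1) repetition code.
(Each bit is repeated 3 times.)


Each bit -> 3 copies

111000000000111000111


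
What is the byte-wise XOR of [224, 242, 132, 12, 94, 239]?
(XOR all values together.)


XOR chain: 224 ^ 242 ^ 132 ^ 12 ^ 94 ^ 239 = 43

43


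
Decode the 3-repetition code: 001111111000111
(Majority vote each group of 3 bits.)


Groups: 001, 111, 111, 000, 111
Majority votes: 01101

01101


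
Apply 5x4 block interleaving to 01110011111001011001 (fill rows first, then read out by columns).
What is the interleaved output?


Matrix:
  0111
  0011
  1110
  0101
  1001
Read columns: 00101101101110011011

00101101101110011011


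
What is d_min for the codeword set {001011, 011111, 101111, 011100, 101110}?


Comparing all pairs, minimum distance: 1
Can detect 0 errors, correct 0 errors

1


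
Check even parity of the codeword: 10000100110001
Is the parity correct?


Number of 1s: 5

No, parity error (5 ones)


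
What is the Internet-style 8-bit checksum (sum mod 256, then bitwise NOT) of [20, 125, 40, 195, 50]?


Sum = 430 mod 256 = 174
Complement = 81

81


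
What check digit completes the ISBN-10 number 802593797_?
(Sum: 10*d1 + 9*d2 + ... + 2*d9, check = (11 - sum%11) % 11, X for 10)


Weighted sum: 269
269 mod 11 = 5

Check digit: 6


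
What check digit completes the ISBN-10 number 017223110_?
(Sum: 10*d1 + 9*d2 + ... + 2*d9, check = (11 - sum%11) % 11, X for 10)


Weighted sum: 113
113 mod 11 = 3

Check digit: 8


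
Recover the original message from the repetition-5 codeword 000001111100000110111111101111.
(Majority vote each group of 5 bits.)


Groups: 00000, 11111, 00000, 11011, 11111, 01111
Majority votes: 010111

010111


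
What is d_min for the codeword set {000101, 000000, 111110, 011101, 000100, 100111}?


Comparing all pairs, minimum distance: 1
Can detect 0 errors, correct 0 errors

1


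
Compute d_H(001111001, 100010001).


XOR: 101101000
Count of 1s: 4

4


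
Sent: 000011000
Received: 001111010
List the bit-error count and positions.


XOR: 001100010

3 error(s) at position(s): 2, 3, 7


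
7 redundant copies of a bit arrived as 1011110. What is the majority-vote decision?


Ones: 5 out of 7
Threshold: 4

1 (5/7 voted 1)


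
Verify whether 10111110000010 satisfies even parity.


Number of 1s: 7

No, parity error (7 ones)


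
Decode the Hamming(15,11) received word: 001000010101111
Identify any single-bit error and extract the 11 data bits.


Syndrome = 1: error at position 1

Data: 10000101111 (corrected bit 1)


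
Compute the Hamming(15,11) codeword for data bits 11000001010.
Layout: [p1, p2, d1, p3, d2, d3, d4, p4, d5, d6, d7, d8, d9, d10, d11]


Parity bits: p1=0, p2=0, p3=1, p4=0

001110000001010


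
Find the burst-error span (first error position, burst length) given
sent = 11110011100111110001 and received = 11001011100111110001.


XOR: 00111000000000000000

Burst at position 2, length 3


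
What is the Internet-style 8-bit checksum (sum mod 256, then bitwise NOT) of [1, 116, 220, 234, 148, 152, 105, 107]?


Sum = 1083 mod 256 = 59
Complement = 196

196


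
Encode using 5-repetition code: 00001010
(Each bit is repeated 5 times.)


Each bit -> 5 copies

0000000000000000000011111000001111100000


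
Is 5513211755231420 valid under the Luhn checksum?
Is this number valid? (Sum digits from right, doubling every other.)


Luhn sum = 48
48 mod 10 = 8

Invalid (Luhn sum mod 10 = 8)


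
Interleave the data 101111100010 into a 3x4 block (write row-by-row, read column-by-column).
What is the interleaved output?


Matrix:
  1011
  1110
  0010
Read columns: 110010111100

110010111100


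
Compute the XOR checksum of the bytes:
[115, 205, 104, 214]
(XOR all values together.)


XOR chain: 115 ^ 205 ^ 104 ^ 214 = 0

0


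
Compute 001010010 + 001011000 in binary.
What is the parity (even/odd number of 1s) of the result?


001010010 = 82
001011000 = 88
Sum = 170 = 10101010
1s count = 4

even parity (4 ones in 10101010)


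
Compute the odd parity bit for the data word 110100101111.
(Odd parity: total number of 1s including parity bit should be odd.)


Number of 1s in data: 8
Parity bit: 1

1


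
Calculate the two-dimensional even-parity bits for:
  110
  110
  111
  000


Row parities: 0010
Column parities: 111

Row P: 0010, Col P: 111, Corner: 1


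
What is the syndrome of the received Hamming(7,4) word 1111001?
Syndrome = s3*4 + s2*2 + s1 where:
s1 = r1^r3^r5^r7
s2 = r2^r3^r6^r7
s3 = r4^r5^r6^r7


s1=1, s2=1, s3=0

Syndrome = 3 (error at position 3)


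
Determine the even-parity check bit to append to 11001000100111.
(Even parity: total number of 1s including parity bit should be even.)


Number of 1s in data: 7
Parity bit: 1

1


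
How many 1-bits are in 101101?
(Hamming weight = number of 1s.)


Counting 1s in 101101

4


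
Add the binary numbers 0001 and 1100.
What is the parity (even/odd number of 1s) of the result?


0001 = 1
1100 = 12
Sum = 13 = 1101
1s count = 3

odd parity (3 ones in 1101)


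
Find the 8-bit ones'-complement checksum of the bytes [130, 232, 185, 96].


Sum = 643 mod 256 = 131
Complement = 124

124


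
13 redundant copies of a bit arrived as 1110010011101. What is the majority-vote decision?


Ones: 8 out of 13
Threshold: 7

1 (8/13 voted 1)


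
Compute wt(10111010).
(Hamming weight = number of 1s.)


Counting 1s in 10111010

5


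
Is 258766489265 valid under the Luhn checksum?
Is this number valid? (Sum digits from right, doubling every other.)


Luhn sum = 67
67 mod 10 = 7

Invalid (Luhn sum mod 10 = 7)


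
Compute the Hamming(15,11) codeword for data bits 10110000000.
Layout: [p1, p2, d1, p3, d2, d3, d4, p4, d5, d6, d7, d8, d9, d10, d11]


Parity bits: p1=0, p2=1, p3=0, p4=0

011001100000000


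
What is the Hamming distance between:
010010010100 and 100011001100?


XOR: 110001011000
Count of 1s: 5

5


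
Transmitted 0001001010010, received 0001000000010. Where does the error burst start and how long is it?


XOR: 0000001010000

Burst at position 6, length 3


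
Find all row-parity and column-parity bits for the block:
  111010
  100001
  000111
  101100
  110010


Row parities: 00111
Column parities: 000010

Row P: 00111, Col P: 000010, Corner: 1


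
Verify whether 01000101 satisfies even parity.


Number of 1s: 3

No, parity error (3 ones)


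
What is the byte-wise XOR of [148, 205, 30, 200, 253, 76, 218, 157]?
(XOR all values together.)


XOR chain: 148 ^ 205 ^ 30 ^ 200 ^ 253 ^ 76 ^ 218 ^ 157 = 121

121


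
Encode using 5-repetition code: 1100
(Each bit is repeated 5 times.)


Each bit -> 5 copies

11111111110000000000


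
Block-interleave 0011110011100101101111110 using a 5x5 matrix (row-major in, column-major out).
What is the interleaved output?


Matrix:
  00111
  10011
  10010
  11011
  11110
Read columns: 0111100011100011111111010

0111100011100011111111010


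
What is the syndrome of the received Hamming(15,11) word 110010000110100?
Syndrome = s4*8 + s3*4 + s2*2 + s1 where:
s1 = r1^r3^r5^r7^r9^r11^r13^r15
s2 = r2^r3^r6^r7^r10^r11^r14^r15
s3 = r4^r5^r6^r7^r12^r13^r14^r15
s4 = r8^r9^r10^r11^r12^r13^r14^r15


s1=0, s2=1, s3=0, s4=1

Syndrome = 10 (error at position 10)


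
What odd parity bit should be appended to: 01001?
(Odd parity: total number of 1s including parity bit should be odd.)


Number of 1s in data: 2
Parity bit: 1

1


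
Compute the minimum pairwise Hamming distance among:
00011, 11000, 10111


Comparing all pairs, minimum distance: 2
Can detect 1 errors, correct 0 errors

2


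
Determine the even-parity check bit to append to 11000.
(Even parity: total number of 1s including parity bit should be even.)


Number of 1s in data: 2
Parity bit: 0

0


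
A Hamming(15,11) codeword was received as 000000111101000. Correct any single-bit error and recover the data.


Syndrome = 0: no error detected

Data: 00011101000 (no errors)


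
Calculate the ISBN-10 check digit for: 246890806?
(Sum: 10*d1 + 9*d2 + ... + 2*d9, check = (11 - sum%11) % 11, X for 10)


Weighted sum: 258
258 mod 11 = 5

Check digit: 6


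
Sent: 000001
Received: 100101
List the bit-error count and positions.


XOR: 100100

2 error(s) at position(s): 0, 3


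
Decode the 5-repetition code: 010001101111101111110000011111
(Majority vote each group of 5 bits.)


Groups: 01000, 11011, 11101, 11111, 00000, 11111
Majority votes: 011101

011101


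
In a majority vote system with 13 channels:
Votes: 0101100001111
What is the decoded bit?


Ones: 7 out of 13
Threshold: 7

1 (7/13 voted 1)


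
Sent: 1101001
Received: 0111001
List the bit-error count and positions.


XOR: 1010000

2 error(s) at position(s): 0, 2


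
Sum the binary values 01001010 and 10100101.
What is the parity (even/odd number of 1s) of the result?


01001010 = 74
10100101 = 165
Sum = 239 = 11101111
1s count = 7

odd parity (7 ones in 11101111)


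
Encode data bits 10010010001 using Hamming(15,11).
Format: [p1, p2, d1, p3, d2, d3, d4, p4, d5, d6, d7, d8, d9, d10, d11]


Parity bits: p1=0, p2=0, p3=0, p4=0

001000100010001


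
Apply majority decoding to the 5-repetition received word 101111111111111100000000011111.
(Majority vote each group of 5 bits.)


Groups: 10111, 11111, 11111, 10000, 00000, 11111
Majority votes: 111001

111001


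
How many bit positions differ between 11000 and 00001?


XOR: 11001
Count of 1s: 3

3


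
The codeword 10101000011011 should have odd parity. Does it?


Number of 1s: 7

Yes, parity is correct (7 ones)


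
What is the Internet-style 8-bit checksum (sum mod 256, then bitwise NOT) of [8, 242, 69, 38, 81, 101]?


Sum = 539 mod 256 = 27
Complement = 228

228


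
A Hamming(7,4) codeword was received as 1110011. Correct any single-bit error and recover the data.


Syndrome = 1: error at position 1

Data: 1011 (corrected bit 1)


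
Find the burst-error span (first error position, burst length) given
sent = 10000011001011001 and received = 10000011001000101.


XOR: 00000000000011100

Burst at position 12, length 3


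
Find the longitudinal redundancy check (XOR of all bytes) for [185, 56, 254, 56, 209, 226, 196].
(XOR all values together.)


XOR chain: 185 ^ 56 ^ 254 ^ 56 ^ 209 ^ 226 ^ 196 = 176

176


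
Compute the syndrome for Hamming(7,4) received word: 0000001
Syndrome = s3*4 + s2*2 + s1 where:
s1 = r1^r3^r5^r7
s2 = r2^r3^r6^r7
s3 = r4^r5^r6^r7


s1=1, s2=1, s3=1

Syndrome = 7 (error at position 7)


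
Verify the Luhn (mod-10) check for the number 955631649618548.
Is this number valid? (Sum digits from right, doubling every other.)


Luhn sum = 78
78 mod 10 = 8

Invalid (Luhn sum mod 10 = 8)


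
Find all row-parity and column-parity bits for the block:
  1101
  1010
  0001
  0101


Row parities: 1010
Column parities: 0011

Row P: 1010, Col P: 0011, Corner: 0


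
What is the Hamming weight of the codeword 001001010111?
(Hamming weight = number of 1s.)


Counting 1s in 001001010111

6


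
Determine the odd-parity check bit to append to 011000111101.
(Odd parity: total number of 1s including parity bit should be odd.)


Number of 1s in data: 7
Parity bit: 0

0


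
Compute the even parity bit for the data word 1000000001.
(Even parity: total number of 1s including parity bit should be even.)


Number of 1s in data: 2
Parity bit: 0

0


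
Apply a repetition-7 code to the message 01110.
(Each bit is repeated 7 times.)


Each bit -> 7 copies

00000001111111111111111111110000000


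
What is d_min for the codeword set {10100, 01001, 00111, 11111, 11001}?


Comparing all pairs, minimum distance: 1
Can detect 0 errors, correct 0 errors

1


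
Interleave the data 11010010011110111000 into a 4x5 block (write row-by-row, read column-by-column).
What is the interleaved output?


Matrix:
  11010
  01001
  11101
  11000
Read columns: 10111111001010000110

10111111001010000110


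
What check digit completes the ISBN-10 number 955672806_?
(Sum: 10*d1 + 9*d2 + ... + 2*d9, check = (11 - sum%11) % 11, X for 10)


Weighted sum: 313
313 mod 11 = 5

Check digit: 6


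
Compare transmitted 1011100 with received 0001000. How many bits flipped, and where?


XOR: 1010100

3 error(s) at position(s): 0, 2, 4


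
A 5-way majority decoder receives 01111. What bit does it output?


Ones: 4 out of 5
Threshold: 3

1 (4/5 voted 1)


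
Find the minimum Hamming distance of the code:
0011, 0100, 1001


Comparing all pairs, minimum distance: 2
Can detect 1 errors, correct 0 errors

2


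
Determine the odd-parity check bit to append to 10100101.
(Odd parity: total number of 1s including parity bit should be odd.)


Number of 1s in data: 4
Parity bit: 1

1


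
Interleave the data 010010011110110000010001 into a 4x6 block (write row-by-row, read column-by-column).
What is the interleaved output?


Matrix:
  010010
  011110
  110000
  010001
Read columns: 001011110100010011000001

001011110100010011000001


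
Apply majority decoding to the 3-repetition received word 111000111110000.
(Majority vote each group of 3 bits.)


Groups: 111, 000, 111, 110, 000
Majority votes: 10110

10110


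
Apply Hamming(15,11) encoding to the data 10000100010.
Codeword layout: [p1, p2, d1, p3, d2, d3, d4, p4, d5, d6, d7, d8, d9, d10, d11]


Parity bits: p1=1, p2=1, p3=1, p4=0

111100000100010


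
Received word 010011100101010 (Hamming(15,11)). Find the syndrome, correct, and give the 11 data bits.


Syndrome = 14: error at position 14

Data: 01110101000 (corrected bit 14)


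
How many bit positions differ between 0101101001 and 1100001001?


XOR: 1001100000
Count of 1s: 3

3


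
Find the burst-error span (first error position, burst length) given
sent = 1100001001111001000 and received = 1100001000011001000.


XOR: 0000000001100000000

Burst at position 9, length 2


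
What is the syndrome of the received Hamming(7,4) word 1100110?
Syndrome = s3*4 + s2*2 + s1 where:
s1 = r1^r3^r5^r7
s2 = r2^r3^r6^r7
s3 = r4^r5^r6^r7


s1=0, s2=0, s3=0

Syndrome = 0 (no error)


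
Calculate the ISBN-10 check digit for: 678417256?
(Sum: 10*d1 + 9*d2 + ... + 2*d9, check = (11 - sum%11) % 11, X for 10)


Weighted sum: 291
291 mod 11 = 5

Check digit: 6


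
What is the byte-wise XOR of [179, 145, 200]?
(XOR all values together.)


XOR chain: 179 ^ 145 ^ 200 = 234

234


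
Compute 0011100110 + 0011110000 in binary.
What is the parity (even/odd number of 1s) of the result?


0011100110 = 230
0011110000 = 240
Sum = 470 = 111010110
1s count = 6

even parity (6 ones in 111010110)


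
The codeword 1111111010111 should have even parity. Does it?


Number of 1s: 11

No, parity error (11 ones)


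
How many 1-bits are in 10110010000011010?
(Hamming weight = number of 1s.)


Counting 1s in 10110010000011010

7


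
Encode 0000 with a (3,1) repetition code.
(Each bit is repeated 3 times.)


Each bit -> 3 copies

000000000000


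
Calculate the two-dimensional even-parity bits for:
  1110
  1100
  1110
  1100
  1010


Row parities: 10100
Column parities: 1010

Row P: 10100, Col P: 1010, Corner: 0


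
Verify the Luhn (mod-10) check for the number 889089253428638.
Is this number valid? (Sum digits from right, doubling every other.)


Luhn sum = 84
84 mod 10 = 4

Invalid (Luhn sum mod 10 = 4)


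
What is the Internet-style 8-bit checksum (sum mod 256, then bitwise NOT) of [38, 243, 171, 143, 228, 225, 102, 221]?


Sum = 1371 mod 256 = 91
Complement = 164

164


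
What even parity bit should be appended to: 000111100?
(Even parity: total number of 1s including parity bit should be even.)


Number of 1s in data: 4
Parity bit: 0

0


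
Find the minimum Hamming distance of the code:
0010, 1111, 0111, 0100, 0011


Comparing all pairs, minimum distance: 1
Can detect 0 errors, correct 0 errors

1


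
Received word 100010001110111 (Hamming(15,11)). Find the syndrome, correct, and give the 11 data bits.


Syndrome = 0: no error detected

Data: 01001110111 (no errors)


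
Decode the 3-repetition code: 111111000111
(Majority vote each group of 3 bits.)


Groups: 111, 111, 000, 111
Majority votes: 1101

1101


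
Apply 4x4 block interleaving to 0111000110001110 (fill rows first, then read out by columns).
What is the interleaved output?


Matrix:
  0111
  0001
  1000
  1110
Read columns: 0011100110011100

0011100110011100


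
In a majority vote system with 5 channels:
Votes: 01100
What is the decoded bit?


Ones: 2 out of 5
Threshold: 3

0 (2/5 voted 1)


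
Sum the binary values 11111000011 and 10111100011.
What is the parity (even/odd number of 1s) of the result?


11111000011 = 1987
10111100011 = 1507
Sum = 3494 = 110110100110
1s count = 7

odd parity (7 ones in 110110100110)


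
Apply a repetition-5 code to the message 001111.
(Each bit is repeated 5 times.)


Each bit -> 5 copies

000000000011111111111111111111


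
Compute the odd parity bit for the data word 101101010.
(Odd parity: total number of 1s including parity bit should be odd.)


Number of 1s in data: 5
Parity bit: 0

0


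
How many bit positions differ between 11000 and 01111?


XOR: 10111
Count of 1s: 4

4


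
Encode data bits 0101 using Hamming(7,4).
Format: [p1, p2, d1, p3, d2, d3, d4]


Parity bits: p1=0, p2=1, p3=0

0100101


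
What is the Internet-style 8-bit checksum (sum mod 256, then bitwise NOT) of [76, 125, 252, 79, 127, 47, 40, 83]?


Sum = 829 mod 256 = 61
Complement = 194

194


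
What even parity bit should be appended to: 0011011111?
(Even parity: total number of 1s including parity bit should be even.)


Number of 1s in data: 7
Parity bit: 1

1


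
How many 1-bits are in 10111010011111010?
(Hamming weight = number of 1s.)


Counting 1s in 10111010011111010

11


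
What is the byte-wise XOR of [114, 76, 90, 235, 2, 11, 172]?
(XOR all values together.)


XOR chain: 114 ^ 76 ^ 90 ^ 235 ^ 2 ^ 11 ^ 172 = 42

42


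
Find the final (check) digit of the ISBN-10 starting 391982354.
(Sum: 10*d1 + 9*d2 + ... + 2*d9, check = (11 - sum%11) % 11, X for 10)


Weighted sum: 275
275 mod 11 = 0

Check digit: 0


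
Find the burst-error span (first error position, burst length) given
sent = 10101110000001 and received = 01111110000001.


XOR: 11010000000000

Burst at position 0, length 4


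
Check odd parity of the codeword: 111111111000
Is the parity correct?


Number of 1s: 9

Yes, parity is correct (9 ones)


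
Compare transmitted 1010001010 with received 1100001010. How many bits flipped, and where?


XOR: 0110000000

2 error(s) at position(s): 1, 2


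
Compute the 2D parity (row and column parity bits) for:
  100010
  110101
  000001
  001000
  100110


Row parities: 00111
Column parities: 111000

Row P: 00111, Col P: 111000, Corner: 1


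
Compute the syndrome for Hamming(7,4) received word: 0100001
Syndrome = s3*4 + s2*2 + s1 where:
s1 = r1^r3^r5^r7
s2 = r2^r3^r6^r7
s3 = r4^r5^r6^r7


s1=1, s2=0, s3=1

Syndrome = 5 (error at position 5)


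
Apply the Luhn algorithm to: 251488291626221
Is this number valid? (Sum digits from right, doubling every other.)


Luhn sum = 54
54 mod 10 = 4

Invalid (Luhn sum mod 10 = 4)


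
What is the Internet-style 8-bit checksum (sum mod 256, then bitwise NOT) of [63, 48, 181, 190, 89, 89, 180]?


Sum = 840 mod 256 = 72
Complement = 183

183


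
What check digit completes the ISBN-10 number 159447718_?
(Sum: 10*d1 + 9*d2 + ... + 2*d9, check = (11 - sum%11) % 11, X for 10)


Weighted sum: 261
261 mod 11 = 8

Check digit: 3


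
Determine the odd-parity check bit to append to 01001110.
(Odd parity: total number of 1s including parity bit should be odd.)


Number of 1s in data: 4
Parity bit: 1

1


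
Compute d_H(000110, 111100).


XOR: 111010
Count of 1s: 4

4


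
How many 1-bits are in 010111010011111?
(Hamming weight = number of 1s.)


Counting 1s in 010111010011111

10


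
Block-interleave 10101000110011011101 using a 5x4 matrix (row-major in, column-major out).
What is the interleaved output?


Matrix:
  1010
  1000
  1100
  1101
  1101
Read columns: 11111001111000000011

11111001111000000011


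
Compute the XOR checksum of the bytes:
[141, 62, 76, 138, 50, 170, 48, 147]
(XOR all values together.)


XOR chain: 141 ^ 62 ^ 76 ^ 138 ^ 50 ^ 170 ^ 48 ^ 147 = 78

78


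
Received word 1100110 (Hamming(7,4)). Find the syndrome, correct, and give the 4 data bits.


Syndrome = 0: no error detected

Data: 0110 (no errors)


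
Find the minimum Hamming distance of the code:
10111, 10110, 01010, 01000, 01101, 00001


Comparing all pairs, minimum distance: 1
Can detect 0 errors, correct 0 errors

1


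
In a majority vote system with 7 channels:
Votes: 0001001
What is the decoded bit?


Ones: 2 out of 7
Threshold: 4

0 (2/7 voted 1)


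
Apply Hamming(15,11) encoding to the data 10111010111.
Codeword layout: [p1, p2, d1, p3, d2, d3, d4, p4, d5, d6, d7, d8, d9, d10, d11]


Parity bits: p1=0, p2=0, p3=1, p4=1

001101111010111


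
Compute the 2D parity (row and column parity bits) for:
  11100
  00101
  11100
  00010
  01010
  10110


Row parities: 101101
Column parities: 11011

Row P: 101101, Col P: 11011, Corner: 0


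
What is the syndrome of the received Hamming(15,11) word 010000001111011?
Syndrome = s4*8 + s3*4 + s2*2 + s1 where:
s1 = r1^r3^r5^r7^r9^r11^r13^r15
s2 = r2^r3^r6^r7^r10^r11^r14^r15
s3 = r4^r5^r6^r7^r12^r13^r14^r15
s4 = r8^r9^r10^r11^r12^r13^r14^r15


s1=1, s2=1, s3=1, s4=0

Syndrome = 7 (error at position 7)


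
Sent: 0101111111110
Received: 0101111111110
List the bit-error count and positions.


XOR: 0000000000000

0 errors (received matches sent)


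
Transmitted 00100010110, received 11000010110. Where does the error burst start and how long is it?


XOR: 11100000000

Burst at position 0, length 3


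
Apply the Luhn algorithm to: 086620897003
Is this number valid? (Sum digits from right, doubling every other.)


Luhn sum = 45
45 mod 10 = 5

Invalid (Luhn sum mod 10 = 5)


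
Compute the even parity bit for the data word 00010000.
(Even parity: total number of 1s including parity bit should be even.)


Number of 1s in data: 1
Parity bit: 1

1


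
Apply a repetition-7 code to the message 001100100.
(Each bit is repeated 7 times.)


Each bit -> 7 copies

000000000000001111111111111100000000000000111111100000000000000


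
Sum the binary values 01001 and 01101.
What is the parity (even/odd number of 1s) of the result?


01001 = 9
01101 = 13
Sum = 22 = 10110
1s count = 3

odd parity (3 ones in 10110)


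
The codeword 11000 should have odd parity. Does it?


Number of 1s: 2

No, parity error (2 ones)


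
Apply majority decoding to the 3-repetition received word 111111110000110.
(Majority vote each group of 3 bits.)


Groups: 111, 111, 110, 000, 110
Majority votes: 11101

11101


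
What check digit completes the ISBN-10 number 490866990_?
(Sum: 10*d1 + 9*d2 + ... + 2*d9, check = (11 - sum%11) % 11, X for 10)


Weighted sum: 306
306 mod 11 = 9

Check digit: 2


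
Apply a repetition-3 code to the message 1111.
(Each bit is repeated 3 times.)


Each bit -> 3 copies

111111111111


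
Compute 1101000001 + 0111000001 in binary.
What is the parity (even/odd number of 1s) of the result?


1101000001 = 833
0111000001 = 449
Sum = 1282 = 10100000010
1s count = 3

odd parity (3 ones in 10100000010)


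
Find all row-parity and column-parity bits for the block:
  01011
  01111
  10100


Row parities: 100
Column parities: 10000

Row P: 100, Col P: 10000, Corner: 1


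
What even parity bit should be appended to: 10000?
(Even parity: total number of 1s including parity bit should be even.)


Number of 1s in data: 1
Parity bit: 1

1


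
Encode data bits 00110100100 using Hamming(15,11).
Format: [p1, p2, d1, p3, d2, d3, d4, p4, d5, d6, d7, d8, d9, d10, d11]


Parity bits: p1=0, p2=1, p3=1, p4=0

010101100100100


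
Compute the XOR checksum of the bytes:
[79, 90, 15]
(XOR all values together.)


XOR chain: 79 ^ 90 ^ 15 = 26

26


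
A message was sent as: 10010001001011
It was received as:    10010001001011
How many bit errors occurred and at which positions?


XOR: 00000000000000

0 errors (received matches sent)


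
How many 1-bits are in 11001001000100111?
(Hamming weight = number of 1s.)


Counting 1s in 11001001000100111

8


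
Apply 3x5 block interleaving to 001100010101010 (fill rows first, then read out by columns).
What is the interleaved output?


Matrix:
  00110
  00101
  01010
Read columns: 000001110101010

000001110101010


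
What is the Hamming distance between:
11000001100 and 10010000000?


XOR: 01010001100
Count of 1s: 4

4


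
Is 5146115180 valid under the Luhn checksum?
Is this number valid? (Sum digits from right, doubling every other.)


Luhn sum = 28
28 mod 10 = 8

Invalid (Luhn sum mod 10 = 8)


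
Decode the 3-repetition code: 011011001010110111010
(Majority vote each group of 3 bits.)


Groups: 011, 011, 001, 010, 110, 111, 010
Majority votes: 1100110

1100110


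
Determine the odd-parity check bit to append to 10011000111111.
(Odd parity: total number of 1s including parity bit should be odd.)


Number of 1s in data: 9
Parity bit: 0

0


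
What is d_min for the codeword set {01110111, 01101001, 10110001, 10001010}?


Comparing all pairs, minimum distance: 4
Can detect 3 errors, correct 1 errors

4


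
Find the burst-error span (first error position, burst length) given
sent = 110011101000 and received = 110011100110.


XOR: 000000001110

Burst at position 8, length 3


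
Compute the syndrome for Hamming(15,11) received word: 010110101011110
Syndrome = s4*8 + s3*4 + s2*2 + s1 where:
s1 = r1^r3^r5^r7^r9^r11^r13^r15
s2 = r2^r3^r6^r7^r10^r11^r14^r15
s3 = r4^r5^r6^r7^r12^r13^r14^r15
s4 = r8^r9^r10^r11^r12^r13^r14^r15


s1=1, s2=0, s3=0, s4=1

Syndrome = 9 (error at position 9)


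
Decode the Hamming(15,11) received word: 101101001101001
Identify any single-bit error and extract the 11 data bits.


Syndrome = 0: no error detected

Data: 10101101001 (no errors)


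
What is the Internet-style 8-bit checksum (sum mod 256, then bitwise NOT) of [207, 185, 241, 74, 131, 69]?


Sum = 907 mod 256 = 139
Complement = 116

116


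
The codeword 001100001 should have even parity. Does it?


Number of 1s: 3

No, parity error (3 ones)


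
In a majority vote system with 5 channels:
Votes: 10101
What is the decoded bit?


Ones: 3 out of 5
Threshold: 3

1 (3/5 voted 1)


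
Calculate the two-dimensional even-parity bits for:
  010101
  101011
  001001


Row parities: 100
Column parities: 110111

Row P: 100, Col P: 110111, Corner: 1


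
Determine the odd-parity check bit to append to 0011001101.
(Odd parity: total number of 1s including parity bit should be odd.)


Number of 1s in data: 5
Parity bit: 0

0


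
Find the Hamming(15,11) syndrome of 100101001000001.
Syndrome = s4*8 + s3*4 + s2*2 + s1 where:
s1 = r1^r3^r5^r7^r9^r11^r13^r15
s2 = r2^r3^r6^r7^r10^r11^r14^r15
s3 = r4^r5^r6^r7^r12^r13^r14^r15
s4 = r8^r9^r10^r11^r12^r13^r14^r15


s1=1, s2=0, s3=1, s4=0

Syndrome = 5 (error at position 5)


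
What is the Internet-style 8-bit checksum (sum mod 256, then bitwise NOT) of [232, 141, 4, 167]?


Sum = 544 mod 256 = 32
Complement = 223

223


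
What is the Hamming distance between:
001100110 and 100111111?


XOR: 101011001
Count of 1s: 5

5


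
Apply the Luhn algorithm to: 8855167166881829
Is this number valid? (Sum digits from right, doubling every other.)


Luhn sum = 82
82 mod 10 = 2

Invalid (Luhn sum mod 10 = 2)


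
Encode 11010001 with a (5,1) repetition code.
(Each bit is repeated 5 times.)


Each bit -> 5 copies

1111111111000001111100000000000000011111


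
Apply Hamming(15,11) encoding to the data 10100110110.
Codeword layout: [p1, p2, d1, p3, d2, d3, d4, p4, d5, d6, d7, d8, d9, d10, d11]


Parity bits: p1=1, p2=1, p3=1, p4=0

111101000110110


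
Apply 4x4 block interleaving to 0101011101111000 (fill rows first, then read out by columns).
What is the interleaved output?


Matrix:
  0101
  0111
  0111
  1000
Read columns: 0001111001101110

0001111001101110


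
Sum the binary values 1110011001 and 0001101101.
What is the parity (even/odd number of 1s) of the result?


1110011001 = 921
0001101101 = 109
Sum = 1030 = 10000000110
1s count = 3

odd parity (3 ones in 10000000110)


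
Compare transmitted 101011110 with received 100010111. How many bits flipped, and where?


XOR: 001001001

3 error(s) at position(s): 2, 5, 8


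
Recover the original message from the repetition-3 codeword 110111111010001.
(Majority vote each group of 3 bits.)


Groups: 110, 111, 111, 010, 001
Majority votes: 11100

11100


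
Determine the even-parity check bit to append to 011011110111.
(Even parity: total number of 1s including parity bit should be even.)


Number of 1s in data: 9
Parity bit: 1

1


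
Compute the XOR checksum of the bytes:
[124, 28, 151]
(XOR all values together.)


XOR chain: 124 ^ 28 ^ 151 = 247

247


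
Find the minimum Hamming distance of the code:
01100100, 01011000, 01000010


Comparing all pairs, minimum distance: 3
Can detect 2 errors, correct 1 errors

3


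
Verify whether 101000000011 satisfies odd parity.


Number of 1s: 4

No, parity error (4 ones)


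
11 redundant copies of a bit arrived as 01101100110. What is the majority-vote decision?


Ones: 6 out of 11
Threshold: 6

1 (6/11 voted 1)


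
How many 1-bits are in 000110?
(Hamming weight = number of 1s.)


Counting 1s in 000110

2


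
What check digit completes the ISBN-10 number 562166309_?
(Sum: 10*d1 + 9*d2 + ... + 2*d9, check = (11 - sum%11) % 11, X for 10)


Weighted sum: 223
223 mod 11 = 3

Check digit: 8


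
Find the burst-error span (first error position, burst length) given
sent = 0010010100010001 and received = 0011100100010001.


XOR: 0001110000000000

Burst at position 3, length 3


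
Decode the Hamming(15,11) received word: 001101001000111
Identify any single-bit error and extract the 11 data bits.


Syndrome = 4: error at position 4

Data: 10101000111 (corrected bit 4)


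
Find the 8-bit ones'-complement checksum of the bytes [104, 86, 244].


Sum = 434 mod 256 = 178
Complement = 77

77


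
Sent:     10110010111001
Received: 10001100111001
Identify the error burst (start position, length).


XOR: 00111110000000

Burst at position 2, length 5


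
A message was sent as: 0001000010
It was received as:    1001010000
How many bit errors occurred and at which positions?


XOR: 1000010010

3 error(s) at position(s): 0, 5, 8


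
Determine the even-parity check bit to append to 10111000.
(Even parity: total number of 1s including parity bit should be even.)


Number of 1s in data: 4
Parity bit: 0

0


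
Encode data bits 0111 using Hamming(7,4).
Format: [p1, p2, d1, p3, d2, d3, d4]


Parity bits: p1=0, p2=0, p3=1

0001111


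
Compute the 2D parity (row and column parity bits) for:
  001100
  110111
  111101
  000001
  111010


Row parities: 01110
Column parities: 111101

Row P: 01110, Col P: 111101, Corner: 1


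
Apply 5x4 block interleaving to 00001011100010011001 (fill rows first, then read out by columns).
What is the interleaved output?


Matrix:
  0000
  1011
  1000
  1001
  1001
Read columns: 01111000000100001011

01111000000100001011


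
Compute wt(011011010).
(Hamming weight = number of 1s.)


Counting 1s in 011011010

5


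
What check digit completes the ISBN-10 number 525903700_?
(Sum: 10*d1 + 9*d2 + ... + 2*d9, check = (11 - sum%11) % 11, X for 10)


Weighted sum: 214
214 mod 11 = 5

Check digit: 6


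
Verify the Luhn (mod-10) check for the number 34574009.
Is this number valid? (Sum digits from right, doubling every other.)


Luhn sum = 35
35 mod 10 = 5

Invalid (Luhn sum mod 10 = 5)


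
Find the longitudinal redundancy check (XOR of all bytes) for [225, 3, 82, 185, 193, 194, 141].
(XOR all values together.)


XOR chain: 225 ^ 3 ^ 82 ^ 185 ^ 193 ^ 194 ^ 141 = 135

135


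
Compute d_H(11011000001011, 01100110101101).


XOR: 10111110100110
Count of 1s: 9

9


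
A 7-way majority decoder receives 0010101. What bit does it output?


Ones: 3 out of 7
Threshold: 4

0 (3/7 voted 1)


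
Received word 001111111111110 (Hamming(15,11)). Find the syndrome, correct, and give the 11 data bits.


Syndrome = 12: error at position 12

Data: 11111110110 (corrected bit 12)


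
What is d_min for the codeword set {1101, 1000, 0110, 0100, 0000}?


Comparing all pairs, minimum distance: 1
Can detect 0 errors, correct 0 errors

1


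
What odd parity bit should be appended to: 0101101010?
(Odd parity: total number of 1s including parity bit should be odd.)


Number of 1s in data: 5
Parity bit: 0

0


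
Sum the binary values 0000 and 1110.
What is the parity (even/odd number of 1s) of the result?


0000 = 0
1110 = 14
Sum = 14 = 1110
1s count = 3

odd parity (3 ones in 1110)


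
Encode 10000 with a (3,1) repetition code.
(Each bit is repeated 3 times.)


Each bit -> 3 copies

111000000000000


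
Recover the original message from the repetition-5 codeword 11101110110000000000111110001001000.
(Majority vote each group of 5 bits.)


Groups: 11101, 11011, 00000, 00000, 11111, 00010, 01000
Majority votes: 1100100

1100100


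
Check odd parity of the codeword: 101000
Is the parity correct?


Number of 1s: 2

No, parity error (2 ones)


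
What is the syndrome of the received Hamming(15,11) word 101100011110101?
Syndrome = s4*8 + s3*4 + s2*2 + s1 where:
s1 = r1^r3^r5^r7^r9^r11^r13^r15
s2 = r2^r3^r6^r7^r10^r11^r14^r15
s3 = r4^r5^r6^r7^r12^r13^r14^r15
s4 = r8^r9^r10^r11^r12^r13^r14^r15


s1=0, s2=0, s3=1, s4=0

Syndrome = 4 (error at position 4)


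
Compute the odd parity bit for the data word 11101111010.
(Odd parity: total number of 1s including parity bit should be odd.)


Number of 1s in data: 8
Parity bit: 1

1


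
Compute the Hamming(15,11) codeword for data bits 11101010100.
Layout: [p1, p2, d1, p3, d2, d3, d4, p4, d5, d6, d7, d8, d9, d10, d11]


Parity bits: p1=1, p2=1, p3=1, p4=1

111111011010100


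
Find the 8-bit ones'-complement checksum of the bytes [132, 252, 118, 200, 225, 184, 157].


Sum = 1268 mod 256 = 244
Complement = 11

11
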